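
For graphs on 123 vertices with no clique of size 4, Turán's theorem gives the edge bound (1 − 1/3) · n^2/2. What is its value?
Turán density bound = (2/3) · 123^2/2 = 5043

Turán's theorem: ex(n, K_{r+1}) is achieved by the complete r-partite Turán graph T(n, r) with parts as balanced as possible, and is at most (1 − 1/r) · n^2/2. For r = 3, n = 123: the density bound is (2/3) · 15129/2 = 5043. Since 3 ∣ 123, the Turán graph T(123, 3) has parts of equal size 41, and its edge count e(T(123, 3)) = 5043 attains the density bound exactly.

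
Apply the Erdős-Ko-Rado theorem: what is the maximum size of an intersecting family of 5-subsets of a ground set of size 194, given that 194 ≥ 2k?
max |F| = C(193, 4) = 56031760

Erdős-Ko-Rado (1961): when n ≥ 2k, max |F| = C(n−1, k−1). The bound is attained by the star {A : i ∈ A} for any fixed i ∈ [n]. Here C(194−1, 5−1) = C(193, 4) = 56031760.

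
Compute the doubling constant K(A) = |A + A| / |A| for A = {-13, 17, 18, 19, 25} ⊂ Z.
K = |A + A| / |A| = 14/5

Enumerate A + A = {a + b : a, b ∈ A}. With |A| = 5, there are |A|^2 = 25 ordered sum pairs; collecting distinct values, A + A = {-26, 4, 5, 6, 12, 34, 35, 36, 37, 38, 42, 43, 44, 50}, so |A + A| = 14. Thus K = 14/5. For comparison, the minimum possible |A + A| over all 5-element sets is 2·5 − 1 = 9 (so min K = 9/5), attained only by arithmetic progressions.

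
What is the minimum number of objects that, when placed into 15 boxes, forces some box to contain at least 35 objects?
n = (35 − 1)·15 + 1 = 511

By the generalised pigeonhole principle, to guarantee some box contains ≥ r objects we need more than (r − 1) · k objects total. Threshold: n = (r − 1) · k + 1. With r = 35 and k = 15: n = 34 · 15 + 1 = 510 + 1 = 511. For n = 510 = 34 · 15, we can put exactly 34 objects in every box, avoiding 35 in any single one — so 511 is tight.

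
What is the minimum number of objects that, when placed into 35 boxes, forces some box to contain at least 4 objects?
n = (4 − 1)·35 + 1 = 106

By the generalised pigeonhole principle, to guarantee some box contains ≥ r objects we need more than (r − 1) · k objects total. Threshold: n = (r − 1) · k + 1. With r = 4 and k = 35: n = 3 · 35 + 1 = 105 + 1 = 106. For n = 105 = 3 · 35, we can put exactly 3 objects in every box, avoiding 4 in any single one — so 106 is tight.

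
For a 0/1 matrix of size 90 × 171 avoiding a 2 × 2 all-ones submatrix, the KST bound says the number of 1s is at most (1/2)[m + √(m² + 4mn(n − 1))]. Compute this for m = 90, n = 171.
z(90, 171; 2, 2) ≤ (1/2)[90 + √(90² + 4·90·171·170)] = (1/2)[90 + √10473300] = 1663.1239

Kővári–Sós–Turán: let r_1, ..., r_90 be the row sums and z = Σ r_i the total number of 1s. Each pair of columns can share at most one row with both entries 1 (else a 2×2 all-ones block appears), so Σ_i C(r_i, 2) ≤ C(171, 2) = 14535. By convexity Σ_i C(r_i, 2) ≥ 90·C(z/90, 2) = z(z − 90)/(2·90), giving z² − 90z − 90·171·170 ≤ 0 and hence z ≤ (1/2)[90 + √(8100 + 4·2616300)] = (1/2)[90 + √10473300] ≈ (1/2)(90 + 3236.2478) = 1663.1239.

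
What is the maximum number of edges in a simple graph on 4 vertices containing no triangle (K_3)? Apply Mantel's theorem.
ex(4, K_3) = ⌊4^2/4⌋ = 4

Mantel (1907): a triangle-free graph on n vertices has at most ⌊n^2/4⌋ edges, with equality for the complete bipartite graph K_{⌊n/2⌋, ⌈n/2⌉}. For n = 4: ⌊4^2/4⌋ = ⌊16/4⌋ = 4. The extremal graph is K_{2, 2}, which has 2·2 = 4 edges.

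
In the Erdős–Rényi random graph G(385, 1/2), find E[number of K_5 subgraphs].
E[# K_5] = C(385, 5) · (1/2)^C(5, 2) = 68674865952 / 2^10 = 2146089561/32 = 67065298.78125

For each 5-subset S of vertices (there are C(385, 5) = 68674865952 such S), let X_S = 1 if S induces a K_5 (all C(5, 2) = 10 edges present). Then P(X_S = 1) = (1/2)^10 = 1/1024. By linearity of expectation, E[# K_5] = C(385, 5) · (1/2)^10 = 68674865952 / 1024 = 2146089561/32 = 67065298.78125.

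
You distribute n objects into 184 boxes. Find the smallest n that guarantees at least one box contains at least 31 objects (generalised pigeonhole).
n = (31 − 1)·184 + 1 = 5521

By the generalised pigeonhole principle, to guarantee some box contains ≥ r objects we need more than (r − 1) · k objects total. Threshold: n = (r − 1) · k + 1. With r = 31 and k = 184: n = 30 · 184 + 1 = 5520 + 1 = 5521. For n = 5520 = 30 · 184, we can put exactly 30 objects in every box, avoiding 31 in any single one — so 5521 is tight.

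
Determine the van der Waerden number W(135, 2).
W(135, 2) = 135 + 1 = 136

A 2-term AP is any pair of integers, so a monochromatic 2-AP exists iff some colour is used at least twice. With 135 colours, the colouring i ↦ i on {1, ..., 135} uses each colour once, avoiding any monochromatic pair, so W(135, 2) > 135. For {1, ..., 136}, pigeonhole forces two integers of the same colour, which form a monochromatic 2-AP. Hence W(135, 2) = 136.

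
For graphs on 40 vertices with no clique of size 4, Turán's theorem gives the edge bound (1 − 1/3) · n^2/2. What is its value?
Turán density bound = (2/3) · 40^2/2 = 1600/3 ≈ 533.3333

Turán's theorem: ex(n, K_{r+1}) is achieved by the complete r-partite Turán graph T(n, r) with parts as balanced as possible, and is at most (1 − 1/r) · n^2/2. For r = 3, n = 40: the density bound is (2/3) · 1600/2 = 1600/3 ≈ 533.3333. The integer-valued extremum is e(T(40, 3)) = 533, which is strictly less than the density bound 1600/3 since 3 ∤ 40 (the parts of T(40, 3) cannot all be equal).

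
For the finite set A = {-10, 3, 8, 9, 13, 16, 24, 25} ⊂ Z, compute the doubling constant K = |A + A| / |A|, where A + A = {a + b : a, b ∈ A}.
K = |A + A| / |A| = 32/8 = 4

Enumerate A + A = {a + b : a, b ∈ A}. With |A| = 8, there are |A|^2 = 64 ordered sum pairs; collecting distinct values, A + A = {-20, -7, -2, -1, 3, 6, 11, 12, 14, 15, 16, 17, 18, 19, 21, 22, 24, 25, 26, 27, 28, 29, 32, 33, 34, 37, 38, 40, 41, 48, 49, 50}, so |A + A| = 32. Thus K = 32/8 = 4. For comparison, the minimum possible |A + A| over all 8-element sets is 2·8 − 1 = 15 (so min K = 15/8), attained only by arithmetic progressions.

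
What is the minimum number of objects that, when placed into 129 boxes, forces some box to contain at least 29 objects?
n = (29 − 1)·129 + 1 = 3613

By the generalised pigeonhole principle, to guarantee some box contains ≥ r objects we need more than (r − 1) · k objects total. Threshold: n = (r − 1) · k + 1. With r = 29 and k = 129: n = 28 · 129 + 1 = 3612 + 1 = 3613. For n = 3612 = 28 · 129, we can put exactly 28 objects in every box, avoiding 29 in any single one — so 3613 is tight.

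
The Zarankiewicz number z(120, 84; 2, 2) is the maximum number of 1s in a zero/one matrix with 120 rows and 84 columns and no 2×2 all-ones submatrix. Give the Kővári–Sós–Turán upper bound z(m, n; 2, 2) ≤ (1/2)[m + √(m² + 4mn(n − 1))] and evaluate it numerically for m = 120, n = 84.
z(120, 84; 2, 2) ≤ (1/2)[120 + √(120² + 4·120·84·83)] = (1/2)[120 + √3360960] = 976.6461

Kővári–Sós–Turán: let r_1, ..., r_120 be the row sums and z = Σ r_i the total number of 1s. Each pair of columns can share at most one row with both entries 1 (else a 2×2 all-ones block appears), so Σ_i C(r_i, 2) ≤ C(84, 2) = 3486. By convexity Σ_i C(r_i, 2) ≥ 120·C(z/120, 2) = z(z − 120)/(2·120), giving z² − 120z − 120·84·83 ≤ 0 and hence z ≤ (1/2)[120 + √(14400 + 4·836640)] = (1/2)[120 + √3360960] ≈ (1/2)(120 + 1833.2921) = 976.6461.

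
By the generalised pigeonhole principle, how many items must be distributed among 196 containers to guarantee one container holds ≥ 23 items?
n = (23 − 1)·196 + 1 = 4313

By the generalised pigeonhole principle, to guarantee some box contains ≥ r objects we need more than (r − 1) · k objects total. Threshold: n = (r − 1) · k + 1. With r = 23 and k = 196: n = 22 · 196 + 1 = 4312 + 1 = 4313. For n = 4312 = 22 · 196, we can put exactly 22 objects in every box, avoiding 23 in any single one — so 4313 is tight.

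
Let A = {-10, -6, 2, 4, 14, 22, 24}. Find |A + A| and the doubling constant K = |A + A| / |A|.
K = |A + A| / |A| = 22/7

Enumerate A + A = {a + b : a, b ∈ A}. With |A| = 7, there are |A|^2 = 49 ordered sum pairs; collecting distinct values, A + A = {-20, -16, -12, -8, -6, -4, -2, 4, 6, 8, 12, 14, 16, 18, 24, 26, 28, 36, 38, 44, 46, 48}, so |A + A| = 22. Thus K = 22/7. For comparison, the minimum possible |A + A| over all 7-element sets is 2·7 − 1 = 13 (so min K = 13/7), attained only by arithmetic progressions.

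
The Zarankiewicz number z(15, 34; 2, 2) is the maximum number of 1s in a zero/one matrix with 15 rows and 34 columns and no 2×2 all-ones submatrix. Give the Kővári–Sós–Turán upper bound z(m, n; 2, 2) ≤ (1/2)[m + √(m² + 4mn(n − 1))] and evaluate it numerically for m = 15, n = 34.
z(15, 34; 2, 2) ≤ (1/2)[15 + √(15² + 4·15·34·33)] = (1/2)[15 + √67545] = 137.4471

Kővári–Sós–Turán: let r_1, ..., r_15 be the row sums and z = Σ r_i the total number of 1s. Each pair of columns can share at most one row with both entries 1 (else a 2×2 all-ones block appears), so Σ_i C(r_i, 2) ≤ C(34, 2) = 561. By convexity Σ_i C(r_i, 2) ≥ 15·C(z/15, 2) = z(z − 15)/(2·15), giving z² − 15z − 15·34·33 ≤ 0 and hence z ≤ (1/2)[15 + √(225 + 4·16830)] = (1/2)[15 + √67545] ≈ (1/2)(15 + 259.8942) = 137.4471.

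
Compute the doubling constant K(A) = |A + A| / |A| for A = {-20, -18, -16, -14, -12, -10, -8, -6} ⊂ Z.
K = |A + A| / |A| = 15/8

Enumerate A + A = {a + b : a, b ∈ A}. With |A| = 8, there are |A|^2 = 64 ordered sum pairs; collecting distinct values, A + A = {-40, -38, -36, -34, -32, -30, -28, -26, -24, -22, -20, -18, -16, -14, -12}, so |A + A| = 15. Thus K = 15/8. Here |A + A| = 2|A| − 1 = 15, the minimum possible — so K = 15/8 is minimal, which holds iff A is an arithmetic progression.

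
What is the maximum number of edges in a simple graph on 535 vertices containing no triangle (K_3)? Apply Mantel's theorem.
ex(535, K_3) = ⌊535^2/4⌋ = 71556

Mantel (1907): a triangle-free graph on n vertices has at most ⌊n^2/4⌋ edges, with equality for the complete bipartite graph K_{⌊n/2⌋, ⌈n/2⌉}. For n = 535: ⌊535^2/4⌋ = ⌊286225/4⌋ = 71556. The extremal graph is K_{267, 268}, which has 267·268 = 71556 edges.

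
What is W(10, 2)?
W(10, 2) = 10 + 1 = 11

A 2-term AP is any pair of integers, so a monochromatic 2-AP exists iff some colour is used at least twice. With 10 colours, the colouring i ↦ i on {1, ..., 10} uses each colour once, avoiding any monochromatic pair, so W(10, 2) > 10. For {1, ..., 11}, pigeonhole forces two integers of the same colour, which form a monochromatic 2-AP. Hence W(10, 2) = 11.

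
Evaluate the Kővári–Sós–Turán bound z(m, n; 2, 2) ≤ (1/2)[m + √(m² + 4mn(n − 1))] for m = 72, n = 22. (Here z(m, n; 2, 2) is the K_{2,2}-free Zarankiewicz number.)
z(72, 22; 2, 2) ≤ (1/2)[72 + √(72² + 4·72·22·21)] = (1/2)[72 + √138240] = 221.9032

Kővári–Sós–Turán: let r_1, ..., r_72 be the row sums and z = Σ r_i the total number of 1s. Each pair of columns can share at most one row with both entries 1 (else a 2×2 all-ones block appears), so Σ_i C(r_i, 2) ≤ C(22, 2) = 231. By convexity Σ_i C(r_i, 2) ≥ 72·C(z/72, 2) = z(z − 72)/(2·72), giving z² − 72z − 72·22·21 ≤ 0 and hence z ≤ (1/2)[72 + √(5184 + 4·33264)] = (1/2)[72 + √138240] ≈ (1/2)(72 + 371.8064) = 221.9032.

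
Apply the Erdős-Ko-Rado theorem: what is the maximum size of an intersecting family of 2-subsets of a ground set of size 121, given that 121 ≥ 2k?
max |F| = C(120, 1) = 120

Erdős-Ko-Rado (1961): when n ≥ 2k, max |F| = C(n−1, k−1). The bound is attained by the star {A : i ∈ A} for any fixed i ∈ [n]. Here C(121−1, 2−1) = C(120, 1) = 120.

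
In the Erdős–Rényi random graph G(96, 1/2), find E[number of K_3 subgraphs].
E[# K_3] = C(96, 3) · (1/2)^C(3, 2) = 142880 / 2^3 = 17860

For each 3-subset S of vertices (there are C(96, 3) = 142880 such S), let X_S = 1 if S induces a K_3 (all C(3, 2) = 3 edges present). Then P(X_S = 1) = (1/2)^3 = 1/8. By linearity of expectation, E[# K_3] = C(96, 3) · (1/2)^3 = 142880 / 8 = 17860.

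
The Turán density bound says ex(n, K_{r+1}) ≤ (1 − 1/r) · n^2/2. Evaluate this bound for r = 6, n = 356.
Turán density bound = (5/6) · 356^2/2 = 158420/3 ≈ 52806.6667

Turán's theorem: ex(n, K_{r+1}) is achieved by the complete r-partite Turán graph T(n, r) with parts as balanced as possible, and is at most (1 − 1/r) · n^2/2. For r = 6, n = 356: the density bound is (5/6) · 126736/2 = 158420/3 ≈ 52806.6667. The integer-valued extremum is e(T(356, 6)) = 52806, which is strictly less than the density bound 158420/3 since 6 ∤ 356 (the parts of T(356, 6) cannot all be equal).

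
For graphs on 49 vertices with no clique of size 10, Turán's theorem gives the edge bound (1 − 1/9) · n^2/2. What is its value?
Turán density bound = (8/9) · 49^2/2 = 9604/9 ≈ 1067.1111

Turán's theorem: ex(n, K_{r+1}) is achieved by the complete r-partite Turán graph T(n, r) with parts as balanced as possible, and is at most (1 − 1/r) · n^2/2. For r = 9, n = 49: the density bound is (8/9) · 2401/2 = 9604/9 ≈ 1067.1111. The integer-valued extremum is e(T(49, 9)) = 1066, which is strictly less than the density bound 9604/9 since 9 ∤ 49 (the parts of T(49, 9) cannot all be equal).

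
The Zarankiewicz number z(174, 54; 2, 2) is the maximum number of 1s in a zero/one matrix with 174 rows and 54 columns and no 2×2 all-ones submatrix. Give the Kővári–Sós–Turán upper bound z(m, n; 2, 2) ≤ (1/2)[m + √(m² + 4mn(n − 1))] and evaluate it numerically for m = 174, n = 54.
z(174, 54; 2, 2) ≤ (1/2)[174 + √(174² + 4·174·54·53)] = (1/2)[174 + √2022228] = 798.0253

Kővári–Sós–Turán: let r_1, ..., r_174 be the row sums and z = Σ r_i the total number of 1s. Each pair of columns can share at most one row with both entries 1 (else a 2×2 all-ones block appears), so Σ_i C(r_i, 2) ≤ C(54, 2) = 1431. By convexity Σ_i C(r_i, 2) ≥ 174·C(z/174, 2) = z(z − 174)/(2·174), giving z² − 174z − 174·54·53 ≤ 0 and hence z ≤ (1/2)[174 + √(30276 + 4·497988)] = (1/2)[174 + √2022228] ≈ (1/2)(174 + 1422.0506) = 798.0253.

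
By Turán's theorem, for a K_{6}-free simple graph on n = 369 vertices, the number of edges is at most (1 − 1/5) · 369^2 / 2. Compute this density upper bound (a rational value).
Turán density bound = (4/5) · 369^2/2 = 272322/5 ≈ 54464.4

Turán's theorem: ex(n, K_{r+1}) is achieved by the complete r-partite Turán graph T(n, r) with parts as balanced as possible, and is at most (1 − 1/r) · n^2/2. For r = 5, n = 369: the density bound is (4/5) · 136161/2 = 272322/5 ≈ 54464.4. The integer-valued extremum is e(T(369, 5)) = 54464, which is strictly less than the density bound 272322/5 since 5 ∤ 369 (the parts of T(369, 5) cannot all be equal).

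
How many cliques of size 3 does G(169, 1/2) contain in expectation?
E[# K_3] = C(169, 3) · (1/2)^C(3, 2) = 790244 / 2^3 = 197561/2 = 98780.5

For each 3-subset S of vertices (there are C(169, 3) = 790244 such S), let X_S = 1 if S induces a K_3 (all C(3, 2) = 3 edges present). Then P(X_S = 1) = (1/2)^3 = 1/8. By linearity of expectation, E[# K_3] = C(169, 3) · (1/2)^3 = 790244 / 8 = 197561/2 = 98780.5.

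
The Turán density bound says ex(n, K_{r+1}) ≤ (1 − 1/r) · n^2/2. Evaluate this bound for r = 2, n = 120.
Turán density bound = (1/2) · 120^2/2 = 3600

Turán's theorem: ex(n, K_{r+1}) is achieved by the complete r-partite Turán graph T(n, r) with parts as balanced as possible, and is at most (1 − 1/r) · n^2/2. For r = 2, n = 120: the density bound is (1/2) · 14400/2 = 3600. Since 2 ∣ 120, the Turán graph T(120, 2) has parts of equal size 60, and its edge count e(T(120, 2)) = 3600 attains the density bound exactly.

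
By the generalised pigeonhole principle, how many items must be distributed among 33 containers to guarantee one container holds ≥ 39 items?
n = (39 − 1)·33 + 1 = 1255

By the generalised pigeonhole principle, to guarantee some box contains ≥ r objects we need more than (r − 1) · k objects total. Threshold: n = (r − 1) · k + 1. With r = 39 and k = 33: n = 38 · 33 + 1 = 1254 + 1 = 1255. For n = 1254 = 38 · 33, we can put exactly 38 objects in every box, avoiding 39 in any single one — so 1255 is tight.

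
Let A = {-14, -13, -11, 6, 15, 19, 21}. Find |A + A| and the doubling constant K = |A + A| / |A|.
K = |A + A| / |A| = 27/7

Enumerate A + A = {a + b : a, b ∈ A}. With |A| = 7, there are |A|^2 = 49 ordered sum pairs; collecting distinct values, A + A = {-28, -27, -26, -25, -24, -22, -8, -7, -5, 1, 2, 4, 5, 6, 7, 8, 10, 12, 21, 25, 27, 30, 34, 36, 38, 40, 42}, so |A + A| = 27. Thus K = 27/7. For comparison, the minimum possible |A + A| over all 7-element sets is 2·7 − 1 = 13 (so min K = 13/7), attained only by arithmetic progressions.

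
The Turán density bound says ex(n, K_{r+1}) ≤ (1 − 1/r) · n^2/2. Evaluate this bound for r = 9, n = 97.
Turán density bound = (8/9) · 97^2/2 = 37636/9 ≈ 4181.7778

Turán's theorem: ex(n, K_{r+1}) is achieved by the complete r-partite Turán graph T(n, r) with parts as balanced as possible, and is at most (1 − 1/r) · n^2/2. For r = 9, n = 97: the density bound is (8/9) · 9409/2 = 37636/9 ≈ 4181.7778. The integer-valued extremum is e(T(97, 9)) = 4181, which is strictly less than the density bound 37636/9 since 9 ∤ 97 (the parts of T(97, 9) cannot all be equal).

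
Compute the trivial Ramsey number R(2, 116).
R(2, 116) = 116

R(2, k) = k for all k ≥ 2: in a 2-colouring of K_k, either some edge is red (a red K_2) or all edges are blue (a blue K_k). And K_{115} coloured all-blue has no blue K_116, so R(2, 116) > 115. Hence R(2, 116) = 116.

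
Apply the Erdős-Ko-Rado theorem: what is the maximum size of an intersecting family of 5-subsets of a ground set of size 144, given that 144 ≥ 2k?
max |F| = C(143, 4) = 16701685

Erdős-Ko-Rado (1961): when n ≥ 2k, max |F| = C(n−1, k−1). The bound is attained by the star {A : i ∈ A} for any fixed i ∈ [n]. Here C(144−1, 5−1) = C(143, 4) = 16701685.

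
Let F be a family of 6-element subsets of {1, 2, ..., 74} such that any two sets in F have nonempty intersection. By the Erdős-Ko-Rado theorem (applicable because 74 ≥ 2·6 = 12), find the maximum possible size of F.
max |F| = C(73, 5) = 15020334

Erdős-Ko-Rado (1961): when n ≥ 2k, max |F| = C(n−1, k−1). The bound is attained by the star {A : i ∈ A} for any fixed i ∈ [n]. Here C(74−1, 6−1) = C(73, 5) = 15020334.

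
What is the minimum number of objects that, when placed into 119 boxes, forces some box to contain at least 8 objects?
n = (8 − 1)·119 + 1 = 834

By the generalised pigeonhole principle, to guarantee some box contains ≥ r objects we need more than (r − 1) · k objects total. Threshold: n = (r − 1) · k + 1. With r = 8 and k = 119: n = 7 · 119 + 1 = 833 + 1 = 834. For n = 833 = 7 · 119, we can put exactly 7 objects in every box, avoiding 8 in any single one — so 834 is tight.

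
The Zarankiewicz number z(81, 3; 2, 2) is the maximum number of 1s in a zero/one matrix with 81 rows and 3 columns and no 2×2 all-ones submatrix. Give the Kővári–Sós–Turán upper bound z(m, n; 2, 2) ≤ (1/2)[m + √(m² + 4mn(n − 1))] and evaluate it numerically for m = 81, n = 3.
z(81, 3; 2, 2) ≤ (1/2)[81 + √(81² + 4·81·3·2)] = (1/2)[81 + √8505] = 86.6113

Kővári–Sós–Turán: let r_1, ..., r_81 be the row sums and z = Σ r_i the total number of 1s. Each pair of columns can share at most one row with both entries 1 (else a 2×2 all-ones block appears), so Σ_i C(r_i, 2) ≤ C(3, 2) = 3. By convexity Σ_i C(r_i, 2) ≥ 81·C(z/81, 2) = z(z − 81)/(2·81), giving z² − 81z − 81·3·2 ≤ 0 and hence z ≤ (1/2)[81 + √(6561 + 4·486)] = (1/2)[81 + √8505] ≈ (1/2)(81 + 92.2226) = 86.6113.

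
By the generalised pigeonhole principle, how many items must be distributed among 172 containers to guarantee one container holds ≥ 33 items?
n = (33 − 1)·172 + 1 = 5505

By the generalised pigeonhole principle, to guarantee some box contains ≥ r objects we need more than (r − 1) · k objects total. Threshold: n = (r − 1) · k + 1. With r = 33 and k = 172: n = 32 · 172 + 1 = 5504 + 1 = 5505. For n = 5504 = 32 · 172, we can put exactly 32 objects in every box, avoiding 33 in any single one — so 5505 is tight.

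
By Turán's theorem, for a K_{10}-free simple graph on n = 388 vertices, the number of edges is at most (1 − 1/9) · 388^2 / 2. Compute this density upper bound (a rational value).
Turán density bound = (8/9) · 388^2/2 = 602176/9 ≈ 66908.4444

Turán's theorem: ex(n, K_{r+1}) is achieved by the complete r-partite Turán graph T(n, r) with parts as balanced as possible, and is at most (1 − 1/r) · n^2/2. For r = 9, n = 388: the density bound is (8/9) · 150544/2 = 602176/9 ≈ 66908.4444. The integer-valued extremum is e(T(388, 9)) = 66908, which is strictly less than the density bound 602176/9 since 9 ∤ 388 (the parts of T(388, 9) cannot all be equal).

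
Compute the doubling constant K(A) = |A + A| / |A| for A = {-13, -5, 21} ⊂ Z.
K = |A + A| / |A| = 6/3 = 2

Enumerate A + A = {a + b : a, b ∈ A}. With |A| = 3, there are |A|^2 = 9 ordered sum pairs; collecting distinct values, A + A = {-26, -18, -10, 8, 16, 42}, so |A + A| = 6. Thus K = 6/3 = 2. For comparison, the minimum possible |A + A| over all 3-element sets is 2·3 − 1 = 5 (so min K = 5/3), attained only by arithmetic progressions.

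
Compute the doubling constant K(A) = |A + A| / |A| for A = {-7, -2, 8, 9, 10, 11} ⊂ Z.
K = |A + A| / |A| = 18/6 = 3

Enumerate A + A = {a + b : a, b ∈ A}. With |A| = 6, there are |A|^2 = 36 ordered sum pairs; collecting distinct values, A + A = {-14, -9, -4, 1, 2, 3, 4, 6, 7, 8, 9, 16, 17, 18, 19, 20, 21, 22}, so |A + A| = 18. Thus K = 18/6 = 3. For comparison, the minimum possible |A + A| over all 6-element sets is 2·6 − 1 = 11 (so min K = 11/6), attained only by arithmetic progressions.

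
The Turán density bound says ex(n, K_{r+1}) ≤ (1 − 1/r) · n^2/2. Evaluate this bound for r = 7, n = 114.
Turán density bound = (6/7) · 114^2/2 = 38988/7 ≈ 5569.7143

Turán's theorem: ex(n, K_{r+1}) is achieved by the complete r-partite Turán graph T(n, r) with parts as balanced as possible, and is at most (1 − 1/r) · n^2/2. For r = 7, n = 114: the density bound is (6/7) · 12996/2 = 38988/7 ≈ 5569.7143. The integer-valued extremum is e(T(114, 7)) = 5569, which is strictly less than the density bound 38988/7 since 7 ∤ 114 (the parts of T(114, 7) cannot all be equal).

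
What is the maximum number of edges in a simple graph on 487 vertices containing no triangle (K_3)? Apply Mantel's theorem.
ex(487, K_3) = ⌊487^2/4⌋ = 59292

Mantel (1907): a triangle-free graph on n vertices has at most ⌊n^2/4⌋ edges, with equality for the complete bipartite graph K_{⌊n/2⌋, ⌈n/2⌉}. For n = 487: ⌊487^2/4⌋ = ⌊237169/4⌋ = 59292. The extremal graph is K_{243, 244}, which has 243·244 = 59292 edges.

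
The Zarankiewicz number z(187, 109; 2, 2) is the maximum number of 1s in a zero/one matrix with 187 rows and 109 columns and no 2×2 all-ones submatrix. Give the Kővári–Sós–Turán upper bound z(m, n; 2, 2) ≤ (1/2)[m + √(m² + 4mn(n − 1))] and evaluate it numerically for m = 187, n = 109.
z(187, 109; 2, 2) ≤ (1/2)[187 + √(187² + 4·187·109·108)] = (1/2)[187 + √8840425] = 1580.1426

Kővári–Sós–Turán: let r_1, ..., r_187 be the row sums and z = Σ r_i the total number of 1s. Each pair of columns can share at most one row with both entries 1 (else a 2×2 all-ones block appears), so Σ_i C(r_i, 2) ≤ C(109, 2) = 5886. By convexity Σ_i C(r_i, 2) ≥ 187·C(z/187, 2) = z(z − 187)/(2·187), giving z² − 187z − 187·109·108 ≤ 0 and hence z ≤ (1/2)[187 + √(34969 + 4·2201364)] = (1/2)[187 + √8840425] ≈ (1/2)(187 + 2973.2852) = 1580.1426.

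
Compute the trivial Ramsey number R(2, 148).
R(2, 148) = 148

R(2, k) = k for all k ≥ 2: in a 2-colouring of K_k, either some edge is red (a red K_2) or all edges are blue (a blue K_k). And K_{147} coloured all-blue has no blue K_148, so R(2, 148) > 147. Hence R(2, 148) = 148.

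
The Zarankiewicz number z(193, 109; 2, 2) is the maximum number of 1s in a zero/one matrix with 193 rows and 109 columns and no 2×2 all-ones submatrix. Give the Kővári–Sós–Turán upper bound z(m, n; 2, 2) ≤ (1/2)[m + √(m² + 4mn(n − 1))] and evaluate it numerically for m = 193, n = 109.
z(193, 109; 2, 2) ≤ (1/2)[193 + √(193² + 4·193·109·108)] = (1/2)[193 + √9125233] = 1606.9

Kővári–Sós–Turán: let r_1, ..., r_193 be the row sums and z = Σ r_i the total number of 1s. Each pair of columns can share at most one row with both entries 1 (else a 2×2 all-ones block appears), so Σ_i C(r_i, 2) ≤ C(109, 2) = 5886. By convexity Σ_i C(r_i, 2) ≥ 193·C(z/193, 2) = z(z − 193)/(2·193), giving z² − 193z − 193·109·108 ≤ 0 and hence z ≤ (1/2)[193 + √(37249 + 4·2271996)] = (1/2)[193 + √9125233] ≈ (1/2)(193 + 3020.8001) = 1606.9.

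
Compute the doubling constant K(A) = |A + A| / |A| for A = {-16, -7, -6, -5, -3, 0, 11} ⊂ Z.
K = |A + A| / |A| = 24/7

Enumerate A + A = {a + b : a, b ∈ A}. With |A| = 7, there are |A|^2 = 49 ordered sum pairs; collecting distinct values, A + A = {-32, -23, -22, -21, -19, -16, -14, -13, -12, -11, -10, -9, -8, -7, -6, -5, -3, 0, 4, 5, 6, 8, 11, 22}, so |A + A| = 24. Thus K = 24/7. For comparison, the minimum possible |A + A| over all 7-element sets is 2·7 − 1 = 13 (so min K = 13/7), attained only by arithmetic progressions.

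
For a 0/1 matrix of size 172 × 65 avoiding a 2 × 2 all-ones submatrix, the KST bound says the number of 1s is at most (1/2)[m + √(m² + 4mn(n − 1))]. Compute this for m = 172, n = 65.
z(172, 65; 2, 2) ≤ (1/2)[172 + √(172² + 4·172·65·64)] = (1/2)[172 + √2891664] = 936.2447

Kővári–Sós–Turán: let r_1, ..., r_172 be the row sums and z = Σ r_i the total number of 1s. Each pair of columns can share at most one row with both entries 1 (else a 2×2 all-ones block appears), so Σ_i C(r_i, 2) ≤ C(65, 2) = 2080. By convexity Σ_i C(r_i, 2) ≥ 172·C(z/172, 2) = z(z − 172)/(2·172), giving z² − 172z − 172·65·64 ≤ 0 and hence z ≤ (1/2)[172 + √(29584 + 4·715520)] = (1/2)[172 + √2891664] ≈ (1/2)(172 + 1700.4893) = 936.2447.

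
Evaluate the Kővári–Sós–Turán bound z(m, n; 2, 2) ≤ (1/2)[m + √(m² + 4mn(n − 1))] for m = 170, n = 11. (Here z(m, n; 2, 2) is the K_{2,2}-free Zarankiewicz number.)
z(170, 11; 2, 2) ≤ (1/2)[170 + √(170² + 4·170·11·10)] = (1/2)[170 + √103700] = 246.0124

Kővári–Sós–Turán: let r_1, ..., r_170 be the row sums and z = Σ r_i the total number of 1s. Each pair of columns can share at most one row with both entries 1 (else a 2×2 all-ones block appears), so Σ_i C(r_i, 2) ≤ C(11, 2) = 55. By convexity Σ_i C(r_i, 2) ≥ 170·C(z/170, 2) = z(z − 170)/(2·170), giving z² − 170z − 170·11·10 ≤ 0 and hence z ≤ (1/2)[170 + √(28900 + 4·18700)] = (1/2)[170 + √103700] ≈ (1/2)(170 + 322.0248) = 246.0124.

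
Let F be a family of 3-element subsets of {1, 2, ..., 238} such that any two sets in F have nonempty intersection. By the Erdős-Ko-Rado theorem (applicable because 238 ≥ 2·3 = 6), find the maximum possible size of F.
max |F| = C(237, 2) = 27966

The Erdős-Ko-Rado theorem states: for n ≥ 2k, an intersecting family of k-subsets of an n-element set has size at most C(n − 1, k − 1), with equality for 'star' families {A ⊆ [n] : |A| = k, i ∈ A} (fix an element i). For n = 238, k = 3: C(237, 2) = 27966.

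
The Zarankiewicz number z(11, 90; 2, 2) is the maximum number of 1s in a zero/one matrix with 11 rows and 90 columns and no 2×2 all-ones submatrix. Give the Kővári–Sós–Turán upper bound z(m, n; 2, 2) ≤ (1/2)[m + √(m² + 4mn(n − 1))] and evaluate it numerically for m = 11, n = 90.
z(11, 90; 2, 2) ≤ (1/2)[11 + √(11² + 4·11·90·89)] = (1/2)[11 + √352561] = 302.3842

Kővári–Sós–Turán: let r_1, ..., r_11 be the row sums and z = Σ r_i the total number of 1s. Each pair of columns can share at most one row with both entries 1 (else a 2×2 all-ones block appears), so Σ_i C(r_i, 2) ≤ C(90, 2) = 4005. By convexity Σ_i C(r_i, 2) ≥ 11·C(z/11, 2) = z(z − 11)/(2·11), giving z² − 11z − 11·90·89 ≤ 0 and hence z ≤ (1/2)[11 + √(121 + 4·88110)] = (1/2)[11 + √352561] ≈ (1/2)(11 + 593.7685) = 302.3842.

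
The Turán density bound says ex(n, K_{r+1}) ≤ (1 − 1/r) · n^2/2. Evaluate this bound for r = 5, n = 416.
Turán density bound = (4/5) · 416^2/2 = 346112/5 ≈ 69222.4

Turán's theorem: ex(n, K_{r+1}) is achieved by the complete r-partite Turán graph T(n, r) with parts as balanced as possible, and is at most (1 − 1/r) · n^2/2. For r = 5, n = 416: the density bound is (4/5) · 173056/2 = 346112/5 ≈ 69222.4. The integer-valued extremum is e(T(416, 5)) = 69222, which is strictly less than the density bound 346112/5 since 5 ∤ 416 (the parts of T(416, 5) cannot all be equal).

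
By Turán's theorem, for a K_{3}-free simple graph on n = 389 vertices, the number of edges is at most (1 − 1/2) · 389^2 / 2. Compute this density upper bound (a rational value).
Turán density bound = (1/2) · 389^2/2 = 151321/4 ≈ 37830.25

Turán's theorem: ex(n, K_{r+1}) is achieved by the complete r-partite Turán graph T(n, r) with parts as balanced as possible, and is at most (1 − 1/r) · n^2/2. For r = 2, n = 389: the density bound is (1/2) · 151321/2 = 151321/4 ≈ 37830.25. The integer-valued extremum is e(T(389, 2)) = 37830, which is strictly less than the density bound 151321/4 since 2 ∤ 389 (the parts of T(389, 2) cannot all be equal).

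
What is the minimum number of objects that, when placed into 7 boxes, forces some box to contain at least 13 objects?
n = (13 − 1)·7 + 1 = 85

By the generalised pigeonhole principle, to guarantee some box contains ≥ r objects we need more than (r − 1) · k objects total. Threshold: n = (r − 1) · k + 1. With r = 13 and k = 7: n = 12 · 7 + 1 = 84 + 1 = 85. For n = 84 = 12 · 7, we can put exactly 12 objects in every box, avoiding 13 in any single one — so 85 is tight.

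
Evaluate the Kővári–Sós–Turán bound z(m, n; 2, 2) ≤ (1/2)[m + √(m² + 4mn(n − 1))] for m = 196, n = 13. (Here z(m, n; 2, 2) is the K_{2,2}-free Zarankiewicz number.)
z(196, 13; 2, 2) ≤ (1/2)[196 + √(196² + 4·196·13·12)] = (1/2)[196 + √160720] = 298.4495

Kővári–Sós–Turán: let r_1, ..., r_196 be the row sums and z = Σ r_i the total number of 1s. Each pair of columns can share at most one row with both entries 1 (else a 2×2 all-ones block appears), so Σ_i C(r_i, 2) ≤ C(13, 2) = 78. By convexity Σ_i C(r_i, 2) ≥ 196·C(z/196, 2) = z(z − 196)/(2·196), giving z² − 196z − 196·13·12 ≤ 0 and hence z ≤ (1/2)[196 + √(38416 + 4·30576)] = (1/2)[196 + √160720] ≈ (1/2)(196 + 400.899) = 298.4495.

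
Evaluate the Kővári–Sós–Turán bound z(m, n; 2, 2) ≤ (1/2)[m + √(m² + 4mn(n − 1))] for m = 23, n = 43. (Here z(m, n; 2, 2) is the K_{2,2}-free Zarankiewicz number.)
z(23, 43; 2, 2) ≤ (1/2)[23 + √(23² + 4·23·43·42)] = (1/2)[23 + √166681] = 215.6329

Kővári–Sós–Turán: let r_1, ..., r_23 be the row sums and z = Σ r_i the total number of 1s. Each pair of columns can share at most one row with both entries 1 (else a 2×2 all-ones block appears), so Σ_i C(r_i, 2) ≤ C(43, 2) = 903. By convexity Σ_i C(r_i, 2) ≥ 23·C(z/23, 2) = z(z − 23)/(2·23), giving z² − 23z − 23·43·42 ≤ 0 and hence z ≤ (1/2)[23 + √(529 + 4·41538)] = (1/2)[23 + √166681] ≈ (1/2)(23 + 408.2658) = 215.6329.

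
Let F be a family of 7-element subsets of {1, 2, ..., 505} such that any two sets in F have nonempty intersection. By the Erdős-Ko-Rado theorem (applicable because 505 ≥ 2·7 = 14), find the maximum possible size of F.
max |F| = C(504, 6) = 22094186622900

The Erdős-Ko-Rado theorem states: for n ≥ 2k, an intersecting family of k-subsets of an n-element set has size at most C(n − 1, k − 1), with equality for 'star' families {A ⊆ [n] : |A| = k, i ∈ A} (fix an element i). For n = 505, k = 7: C(504, 6) = 22094186622900.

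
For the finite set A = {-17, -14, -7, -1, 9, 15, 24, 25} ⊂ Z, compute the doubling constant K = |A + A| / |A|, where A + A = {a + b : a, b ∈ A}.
K = |A + A| / |A| = 30/8 = 15/4

Enumerate A + A = {a + b : a, b ∈ A}. With |A| = 8, there are |A|^2 = 64 ordered sum pairs; collecting distinct values, A + A = {-34, -31, -28, -24, -21, -18, -15, -14, -8, -5, -2, 1, 2, 7, 8, 10, 11, 14, 17, 18, 23, 24, 30, 33, 34, 39, 40, 48, 49, 50}, so |A + A| = 30. Thus K = 30/8 = 15/4. For comparison, the minimum possible |A + A| over all 8-element sets is 2·8 − 1 = 15 (so min K = 15/8), attained only by arithmetic progressions.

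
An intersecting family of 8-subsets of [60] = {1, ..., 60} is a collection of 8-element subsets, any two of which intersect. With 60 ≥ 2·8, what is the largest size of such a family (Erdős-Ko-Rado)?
max |F| = C(59, 7) = 341149446

Erdős-Ko-Rado (1961): when n ≥ 2k, max |F| = C(n−1, k−1). The bound is attained by the star {A : i ∈ A} for any fixed i ∈ [n]. Here C(60−1, 8−1) = C(59, 7) = 341149446.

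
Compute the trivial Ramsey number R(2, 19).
R(2, 19) = 19

R(2, k) = k for all k ≥ 2: in a 2-colouring of K_k, either some edge is red (a red K_2) or all edges are blue (a blue K_k). And K_{18} coloured all-blue has no blue K_19, so R(2, 19) > 18. Hence R(2, 19) = 19.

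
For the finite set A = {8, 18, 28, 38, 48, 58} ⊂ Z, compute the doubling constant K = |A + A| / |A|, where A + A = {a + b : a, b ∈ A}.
K = |A + A| / |A| = 11/6

Enumerate A + A = {a + b : a, b ∈ A}. With |A| = 6, there are |A|^2 = 36 ordered sum pairs; collecting distinct values, A + A = {16, 26, 36, 46, 56, 66, 76, 86, 96, 106, 116}, so |A + A| = 11. Thus K = 11/6. Here |A + A| = 2|A| − 1 = 11, the minimum possible — so K = 11/6 is minimal, which holds iff A is an arithmetic progression.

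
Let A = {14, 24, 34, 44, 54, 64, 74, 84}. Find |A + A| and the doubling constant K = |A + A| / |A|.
K = |A + A| / |A| = 15/8

Enumerate A + A = {a + b : a, b ∈ A}. With |A| = 8, there are |A|^2 = 64 ordered sum pairs; collecting distinct values, A + A = {28, 38, 48, 58, 68, 78, 88, 98, 108, 118, 128, 138, 148, 158, 168}, so |A + A| = 15. Thus K = 15/8. Here |A + A| = 2|A| − 1 = 15, the minimum possible — so K = 15/8 is minimal, which holds iff A is an arithmetic progression.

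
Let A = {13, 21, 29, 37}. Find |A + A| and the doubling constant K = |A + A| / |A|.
K = |A + A| / |A| = 7/4

Enumerate A + A = {a + b : a, b ∈ A}. With |A| = 4, there are |A|^2 = 16 ordered sum pairs; collecting distinct values, A + A = {26, 34, 42, 50, 58, 66, 74}, so |A + A| = 7. Thus K = 7/4. Here |A + A| = 2|A| − 1 = 7, the minimum possible — so K = 7/4 is minimal, which holds iff A is an arithmetic progression.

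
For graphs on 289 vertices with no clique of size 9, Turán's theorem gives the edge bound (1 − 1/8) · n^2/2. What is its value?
Turán density bound = (7/8) · 289^2/2 = 584647/16 ≈ 36540.4375

Turán's theorem: ex(n, K_{r+1}) is achieved by the complete r-partite Turán graph T(n, r) with parts as balanced as possible, and is at most (1 − 1/r) · n^2/2. For r = 8, n = 289: the density bound is (7/8) · 83521/2 = 584647/16 ≈ 36540.4375. The integer-valued extremum is e(T(289, 8)) = 36540, which is strictly less than the density bound 584647/16 since 8 ∤ 289 (the parts of T(289, 8) cannot all be equal).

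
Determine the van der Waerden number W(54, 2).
W(54, 2) = 54 + 1 = 55

A 2-term AP is any pair of integers, so a monochromatic 2-AP exists iff some colour is used at least twice. With 54 colours, the colouring i ↦ i on {1, ..., 54} uses each colour once, avoiding any monochromatic pair, so W(54, 2) > 54. For {1, ..., 55}, pigeonhole forces two integers of the same colour, which form a monochromatic 2-AP. Hence W(54, 2) = 55.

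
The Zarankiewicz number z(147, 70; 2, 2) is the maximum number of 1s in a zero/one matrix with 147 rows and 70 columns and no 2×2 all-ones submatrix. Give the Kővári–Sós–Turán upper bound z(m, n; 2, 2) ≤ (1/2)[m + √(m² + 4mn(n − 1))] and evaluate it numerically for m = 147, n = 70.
z(147, 70; 2, 2) ≤ (1/2)[147 + √(147² + 4·147·70·69)] = (1/2)[147 + √2861649] = 919.3205

Kővári–Sós–Turán: let r_1, ..., r_147 be the row sums and z = Σ r_i the total number of 1s. Each pair of columns can share at most one row with both entries 1 (else a 2×2 all-ones block appears), so Σ_i C(r_i, 2) ≤ C(70, 2) = 2415. By convexity Σ_i C(r_i, 2) ≥ 147·C(z/147, 2) = z(z − 147)/(2·147), giving z² − 147z − 147·70·69 ≤ 0 and hence z ≤ (1/2)[147 + √(21609 + 4·710010)] = (1/2)[147 + √2861649] ≈ (1/2)(147 + 1691.6409) = 919.3205.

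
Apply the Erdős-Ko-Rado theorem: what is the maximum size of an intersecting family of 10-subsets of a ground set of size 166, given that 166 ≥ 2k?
max |F| = C(165, 9) = 200063149171380

The Erdős-Ko-Rado theorem states: for n ≥ 2k, an intersecting family of k-subsets of an n-element set has size at most C(n − 1, k − 1), with equality for 'star' families {A ⊆ [n] : |A| = k, i ∈ A} (fix an element i). For n = 166, k = 10: C(165, 9) = 200063149171380.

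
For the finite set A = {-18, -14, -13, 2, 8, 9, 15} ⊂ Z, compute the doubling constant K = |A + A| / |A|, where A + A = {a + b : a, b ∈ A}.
K = |A + A| / |A| = 26/7

Enumerate A + A = {a + b : a, b ∈ A}. With |A| = 7, there are |A|^2 = 49 ordered sum pairs; collecting distinct values, A + A = {-36, -32, -31, -28, -27, -26, -16, -12, -11, -10, -9, -6, -5, -4, -3, 1, 2, 4, 10, 11, 16, 17, 18, 23, 24, 30}, so |A + A| = 26. Thus K = 26/7. For comparison, the minimum possible |A + A| over all 7-element sets is 2·7 − 1 = 13 (so min K = 13/7), attained only by arithmetic progressions.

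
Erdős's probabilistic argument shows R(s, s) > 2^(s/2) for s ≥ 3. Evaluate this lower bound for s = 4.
2^(4/2) = 4; so R(4, 4) > 4

Colour each edge of K_n uniformly at random with red/blue. The expected number of monochromatic K_4 is C(n, 4) · 2 · 2^(−C(4,2)). If C(n, 4) · 2^(1 − C(4,2)) < 1, then with positive probability no monochromatic K_4 exists, so R(4, 4) > n. The standard estimate C(n, 4) ≤ n^4/4! shows this inequality holds whenever n ≤ 2^(4/2) (since 4! · 2^(C(4,2) − 1) > 2^(4^2/2) ≥ n^4). Hence R(4, 4) > 2^(4/2) = 4.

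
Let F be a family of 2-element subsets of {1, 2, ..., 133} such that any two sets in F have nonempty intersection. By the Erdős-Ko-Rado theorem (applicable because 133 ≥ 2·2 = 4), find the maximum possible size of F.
max |F| = C(132, 1) = 132

The Erdős-Ko-Rado theorem states: for n ≥ 2k, an intersecting family of k-subsets of an n-element set has size at most C(n − 1, k − 1), with equality for 'star' families {A ⊆ [n] : |A| = k, i ∈ A} (fix an element i). For n = 133, k = 2: C(132, 1) = 132.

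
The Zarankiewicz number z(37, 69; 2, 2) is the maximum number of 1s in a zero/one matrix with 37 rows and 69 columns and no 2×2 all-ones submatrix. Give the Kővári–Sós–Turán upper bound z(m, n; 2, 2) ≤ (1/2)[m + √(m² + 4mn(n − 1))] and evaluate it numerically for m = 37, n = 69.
z(37, 69; 2, 2) ≤ (1/2)[37 + √(37² + 4·37·69·68)] = (1/2)[37 + √695785] = 435.5686

Kővári–Sós–Turán: let r_1, ..., r_37 be the row sums and z = Σ r_i the total number of 1s. Each pair of columns can share at most one row with both entries 1 (else a 2×2 all-ones block appears), so Σ_i C(r_i, 2) ≤ C(69, 2) = 2346. By convexity Σ_i C(r_i, 2) ≥ 37·C(z/37, 2) = z(z − 37)/(2·37), giving z² − 37z − 37·69·68 ≤ 0 and hence z ≤ (1/2)[37 + √(1369 + 4·173604)] = (1/2)[37 + √695785] ≈ (1/2)(37 + 834.1373) = 435.5686.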